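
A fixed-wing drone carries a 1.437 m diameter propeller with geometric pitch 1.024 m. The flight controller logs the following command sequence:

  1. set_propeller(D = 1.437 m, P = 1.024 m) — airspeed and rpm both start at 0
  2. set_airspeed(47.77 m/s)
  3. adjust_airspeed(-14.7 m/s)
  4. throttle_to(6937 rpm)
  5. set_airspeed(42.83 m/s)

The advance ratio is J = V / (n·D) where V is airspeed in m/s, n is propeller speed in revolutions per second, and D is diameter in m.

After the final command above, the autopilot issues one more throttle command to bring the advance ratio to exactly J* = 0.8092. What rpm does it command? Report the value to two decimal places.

rpm = 2209.97

set_propeller: D = 1.437 m, P = 1.024 m (p = P/D = 0.712596); state ← (V=0, rpm=0)
set_airspeed(47.77): V ← 47.77 m/s
adjust_airspeed(-14.7): V ← 47.77 -14.7 = 33.07 m/s
throttle_to(6937): rpm ← 6937
set_airspeed(42.83): V ← 42.83 m/s
final state: V = 42.83 m/s, rpm = 6937 → n = rpm/60 = 115.616667 rev/s
target J* = 0.8092; solve J* = V/(n·D) for n: n = V/(J*·D) = 42.83/(0.8092 × 1.437) = 36.832859 rev/s
rpm = 60·n = 2209.971548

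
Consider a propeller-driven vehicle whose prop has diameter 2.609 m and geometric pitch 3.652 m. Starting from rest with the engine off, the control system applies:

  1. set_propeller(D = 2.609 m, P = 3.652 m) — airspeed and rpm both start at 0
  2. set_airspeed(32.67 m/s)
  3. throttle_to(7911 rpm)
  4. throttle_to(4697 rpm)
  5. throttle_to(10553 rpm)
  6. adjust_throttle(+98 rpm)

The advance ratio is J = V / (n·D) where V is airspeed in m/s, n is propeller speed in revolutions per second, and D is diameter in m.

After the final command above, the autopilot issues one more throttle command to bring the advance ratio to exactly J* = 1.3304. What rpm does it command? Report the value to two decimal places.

rpm = 564.73

set_propeller: D = 2.609 m, P = 3.652 m (p = P/D = 1.399770); state ← (V=0, rpm=0)
set_airspeed(32.67): V ← 32.67 m/s
throttle_to(7911): rpm ← 7911
throttle_to(4697): rpm ← 4697
throttle_to(10553): rpm ← 10553
adjust_throttle(+98): rpm ← 10553 +98 = 10651
final state: V = 32.67 m/s, rpm = 10651 → n = rpm/60 = 177.516667 rev/s
target J* = 1.3304; solve J* = V/(n·D) for n: n = V/(J*·D) = 32.67/(1.3304 × 2.609) = 9.412236 rev/s
rpm = 60·n = 564.734174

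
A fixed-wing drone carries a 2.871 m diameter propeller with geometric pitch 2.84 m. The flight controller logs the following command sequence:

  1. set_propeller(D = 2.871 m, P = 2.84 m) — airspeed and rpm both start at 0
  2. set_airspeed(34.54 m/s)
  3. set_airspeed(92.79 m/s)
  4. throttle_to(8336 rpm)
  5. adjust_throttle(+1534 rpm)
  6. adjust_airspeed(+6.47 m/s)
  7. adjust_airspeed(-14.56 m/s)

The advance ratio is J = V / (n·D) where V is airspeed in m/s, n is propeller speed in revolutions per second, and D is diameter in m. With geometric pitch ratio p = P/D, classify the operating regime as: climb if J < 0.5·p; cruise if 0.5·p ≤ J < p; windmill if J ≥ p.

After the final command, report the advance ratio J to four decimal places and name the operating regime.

J = 0.1793, regime = climb

set_propeller: D = 2.871 m, P = 2.84 m (p = P/D = 0.989202); state ← (V=0, rpm=0)
set_airspeed(34.54): V ← 34.54 m/s
set_airspeed(92.79): V ← 92.79 m/s
throttle_to(8336): rpm ← 8336
adjust_throttle(+1534): rpm ← 8336 +1534 = 9870
adjust_airspeed(+6.47): V ← 92.79 +6.47 = 99.26 m/s
adjust_airspeed(-14.56): V ← 99.26 -14.56 = 84.7 m/s
final state: V = 84.7 m/s, rpm = 9870 → n = rpm/60 = 164.500000 rev/s
J = V / (n·D) = 84.7 / (164.500000 × 2.871) = 0.179343
regime bands: climb J<0.4946 | cruise [0.4946, 0.9892) | windmill J≥0.9892
J = 0.1793 → climb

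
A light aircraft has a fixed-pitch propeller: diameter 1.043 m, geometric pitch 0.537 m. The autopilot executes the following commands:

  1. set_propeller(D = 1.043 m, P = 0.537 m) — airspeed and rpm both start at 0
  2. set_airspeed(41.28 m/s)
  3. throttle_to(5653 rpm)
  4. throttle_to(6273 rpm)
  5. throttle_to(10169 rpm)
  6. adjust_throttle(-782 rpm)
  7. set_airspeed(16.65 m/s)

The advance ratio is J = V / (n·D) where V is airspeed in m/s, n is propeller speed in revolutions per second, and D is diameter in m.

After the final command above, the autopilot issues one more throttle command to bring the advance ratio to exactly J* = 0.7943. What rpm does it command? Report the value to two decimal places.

rpm = 1205.86

set_propeller: D = 1.043 m, P = 0.537 m (p = P/D = 0.514861); state ← (V=0, rpm=0)
set_airspeed(41.28): V ← 41.28 m/s
throttle_to(5653): rpm ← 5653
throttle_to(6273): rpm ← 6273
throttle_to(10169): rpm ← 10169
adjust_throttle(-782): rpm ← 10169 -782 = 9387
set_airspeed(16.65): V ← 16.65 m/s
final state: V = 16.65 m/s, rpm = 9387 → n = rpm/60 = 156.450000 rev/s
target J* = 0.7943; solve J* = V/(n·D) for n: n = V/(J*·D) = 16.65/(0.7943 × 1.043) = 20.097654 rev/s
rpm = 60·n = 1205.859245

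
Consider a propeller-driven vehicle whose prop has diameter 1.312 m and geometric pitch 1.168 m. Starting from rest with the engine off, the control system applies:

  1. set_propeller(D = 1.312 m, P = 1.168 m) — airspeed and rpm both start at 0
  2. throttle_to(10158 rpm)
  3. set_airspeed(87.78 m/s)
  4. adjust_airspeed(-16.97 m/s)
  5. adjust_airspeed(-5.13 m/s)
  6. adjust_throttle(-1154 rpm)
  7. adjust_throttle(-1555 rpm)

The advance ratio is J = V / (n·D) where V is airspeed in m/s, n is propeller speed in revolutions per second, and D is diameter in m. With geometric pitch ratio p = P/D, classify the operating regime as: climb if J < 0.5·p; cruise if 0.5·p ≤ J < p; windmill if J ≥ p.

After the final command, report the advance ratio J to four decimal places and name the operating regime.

J = 0.4032, regime = climb

set_propeller: D = 1.312 m, P = 1.168 m (p = P/D = 0.890244); state ← (V=0, rpm=0)
throttle_to(10158): rpm ← 10158
set_airspeed(87.78): V ← 87.78 m/s
adjust_airspeed(-16.97): V ← 87.78 -16.97 = 70.81 m/s
adjust_airspeed(-5.13): V ← 70.81 -5.13 = 65.68 m/s
adjust_throttle(-1154): rpm ← 10158 -1154 = 9004
adjust_throttle(-1555): rpm ← 9004 -1555 = 7449
final state: V = 65.68 m/s, rpm = 7449 → n = rpm/60 = 124.150000 rev/s
J = V / (n·D) = 65.68 / (124.150000 × 1.312) = 0.403230
regime bands: climb J<0.4451 | cruise [0.4451, 0.8902) | windmill J≥0.8902
J = 0.4032 → climb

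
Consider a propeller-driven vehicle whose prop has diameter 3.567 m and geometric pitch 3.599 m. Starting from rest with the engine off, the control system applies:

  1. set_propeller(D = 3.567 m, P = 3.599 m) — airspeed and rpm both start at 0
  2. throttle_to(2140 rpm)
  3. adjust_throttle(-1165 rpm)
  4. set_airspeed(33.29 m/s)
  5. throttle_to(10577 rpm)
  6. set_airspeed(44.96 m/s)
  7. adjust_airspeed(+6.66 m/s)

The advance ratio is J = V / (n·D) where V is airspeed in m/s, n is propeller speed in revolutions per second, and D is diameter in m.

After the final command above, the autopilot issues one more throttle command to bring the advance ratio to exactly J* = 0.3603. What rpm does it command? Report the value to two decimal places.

rpm = 2409.92

set_propeller: D = 3.567 m, P = 3.599 m (p = P/D = 1.008971); state ← (V=0, rpm=0)
throttle_to(2140): rpm ← 2140
adjust_throttle(-1165): rpm ← 2140 -1165 = 975
set_airspeed(33.29): V ← 33.29 m/s
throttle_to(10577): rpm ← 10577
set_airspeed(44.96): V ← 44.96 m/s
adjust_airspeed(+6.66): V ← 44.96 +6.66 = 51.62 m/s
final state: V = 51.62 m/s, rpm = 10577 → n = rpm/60 = 176.283333 rev/s
target J* = 0.3603; solve J* = V/(n·D) for n: n = V/(J*·D) = 51.62/(0.3603 × 3.567) = 40.165264 rev/s
rpm = 60·n = 2409.915856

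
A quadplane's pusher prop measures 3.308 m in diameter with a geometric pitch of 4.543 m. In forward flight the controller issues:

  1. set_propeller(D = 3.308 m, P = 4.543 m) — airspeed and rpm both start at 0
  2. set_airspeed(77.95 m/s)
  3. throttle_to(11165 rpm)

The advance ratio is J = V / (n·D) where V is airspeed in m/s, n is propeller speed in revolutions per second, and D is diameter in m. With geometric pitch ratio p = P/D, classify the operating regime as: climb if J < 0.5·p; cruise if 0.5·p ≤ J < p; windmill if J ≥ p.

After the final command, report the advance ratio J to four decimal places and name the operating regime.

set_propeller: D = 3.308 m, P = 4.543 m (p = P/D = 1.373337); state ← (V=0, rpm=0)
set_airspeed(77.95): V ← 77.95 m/s
throttle_to(11165): rpm ← 11165
final state: V = 77.95 m/s, rpm = 11165 → n = rpm/60 = 186.083333 rev/s
J = V / (n·D) = 77.95 / (186.083333 × 3.308) = 0.126632
regime bands: climb J<0.6867 | cruise [0.6867, 1.3733) | windmill J≥1.3733
J = 0.1266 → climb

J = 0.1266, regime = climb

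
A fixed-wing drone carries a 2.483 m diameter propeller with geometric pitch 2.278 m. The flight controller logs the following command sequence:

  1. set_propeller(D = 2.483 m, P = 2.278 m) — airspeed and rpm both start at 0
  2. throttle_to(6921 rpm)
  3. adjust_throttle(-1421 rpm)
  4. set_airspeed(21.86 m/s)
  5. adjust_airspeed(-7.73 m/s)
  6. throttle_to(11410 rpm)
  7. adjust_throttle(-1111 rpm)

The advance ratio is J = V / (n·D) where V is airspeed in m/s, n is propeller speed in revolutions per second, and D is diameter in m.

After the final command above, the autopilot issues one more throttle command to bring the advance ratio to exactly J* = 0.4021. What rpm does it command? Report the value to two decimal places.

set_propeller: D = 2.483 m, P = 2.278 m (p = P/D = 0.917439); state ← (V=0, rpm=0)
throttle_to(6921): rpm ← 6921
adjust_throttle(-1421): rpm ← 6921 -1421 = 5500
set_airspeed(21.86): V ← 21.86 m/s
adjust_airspeed(-7.73): V ← 21.86 -7.73 = 14.13 m/s
throttle_to(11410): rpm ← 11410
adjust_throttle(-1111): rpm ← 11410 -1111 = 10299
final state: V = 14.13 m/s, rpm = 10299 → n = rpm/60 = 171.650000 rev/s
target J* = 0.4021; solve J* = V/(n·D) for n: n = V/(J*·D) = 14.13/(0.4021 × 2.483) = 14.152442 rev/s
rpm = 60·n = 849.146492

rpm = 849.15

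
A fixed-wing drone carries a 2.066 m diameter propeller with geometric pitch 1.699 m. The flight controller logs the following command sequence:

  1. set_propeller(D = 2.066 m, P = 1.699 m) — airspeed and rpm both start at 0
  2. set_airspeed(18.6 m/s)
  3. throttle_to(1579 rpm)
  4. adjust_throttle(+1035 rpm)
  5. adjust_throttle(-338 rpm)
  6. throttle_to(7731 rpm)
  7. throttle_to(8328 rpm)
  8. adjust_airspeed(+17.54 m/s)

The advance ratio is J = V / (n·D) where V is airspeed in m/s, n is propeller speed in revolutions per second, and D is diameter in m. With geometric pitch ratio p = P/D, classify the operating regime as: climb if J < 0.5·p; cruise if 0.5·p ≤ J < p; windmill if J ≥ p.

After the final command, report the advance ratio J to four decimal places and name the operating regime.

set_propeller: D = 2.066 m, P = 1.699 m (p = P/D = 0.822362); state ← (V=0, rpm=0)
set_airspeed(18.6): V ← 18.6 m/s
throttle_to(1579): rpm ← 1579
adjust_throttle(+1035): rpm ← 1579 +1035 = 2614
adjust_throttle(-338): rpm ← 2614 -338 = 2276
throttle_to(7731): rpm ← 7731
throttle_to(8328): rpm ← 8328
adjust_airspeed(+17.54): V ← 18.6 +17.54 = 36.14 m/s
final state: V = 36.14 m/s, rpm = 8328 → n = rpm/60 = 138.800000 rev/s
J = V / (n·D) = 36.14 / (138.800000 × 2.066) = 0.126028
regime bands: climb J<0.4112 | cruise [0.4112, 0.8224) | windmill J≥0.8224
J = 0.1260 → climb

J = 0.1260, regime = climb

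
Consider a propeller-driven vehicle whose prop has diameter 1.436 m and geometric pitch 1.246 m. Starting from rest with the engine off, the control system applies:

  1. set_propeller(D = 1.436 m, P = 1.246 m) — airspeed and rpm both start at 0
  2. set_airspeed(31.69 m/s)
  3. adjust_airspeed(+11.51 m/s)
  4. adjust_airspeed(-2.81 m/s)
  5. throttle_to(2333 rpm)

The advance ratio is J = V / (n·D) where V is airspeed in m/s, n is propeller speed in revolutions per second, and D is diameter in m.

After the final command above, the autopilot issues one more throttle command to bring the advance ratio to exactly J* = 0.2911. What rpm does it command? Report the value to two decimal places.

rpm = 5797.34

set_propeller: D = 1.436 m, P = 1.246 m (p = P/D = 0.867688); state ← (V=0, rpm=0)
set_airspeed(31.69): V ← 31.69 m/s
adjust_airspeed(+11.51): V ← 31.69 +11.51 = 43.2 m/s
adjust_airspeed(-2.81): V ← 43.2 -2.81 = 40.39 m/s
throttle_to(2333): rpm ← 2333
final state: V = 40.39 m/s, rpm = 2333 → n = rpm/60 = 38.883333 rev/s
target J* = 0.2911; solve J* = V/(n·D) for n: n = V/(J*·D) = 40.39/(0.2911 × 1.436) = 96.622264 rev/s
rpm = 60·n = 5797.335819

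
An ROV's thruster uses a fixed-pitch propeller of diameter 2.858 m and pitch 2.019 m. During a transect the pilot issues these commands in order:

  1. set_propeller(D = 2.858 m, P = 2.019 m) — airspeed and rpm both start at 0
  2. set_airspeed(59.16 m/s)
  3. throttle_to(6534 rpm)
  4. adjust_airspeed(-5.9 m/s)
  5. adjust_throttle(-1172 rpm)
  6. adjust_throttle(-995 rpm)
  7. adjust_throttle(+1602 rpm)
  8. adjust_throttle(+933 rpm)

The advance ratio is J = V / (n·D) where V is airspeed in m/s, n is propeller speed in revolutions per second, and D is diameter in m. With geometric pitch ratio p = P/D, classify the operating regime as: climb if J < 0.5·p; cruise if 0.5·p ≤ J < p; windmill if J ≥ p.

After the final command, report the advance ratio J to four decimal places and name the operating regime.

set_propeller: D = 2.858 m, P = 2.019 m (p = P/D = 0.706438); state ← (V=0, rpm=0)
set_airspeed(59.16): V ← 59.16 m/s
throttle_to(6534): rpm ← 6534
adjust_airspeed(-5.9): V ← 59.16 -5.9 = 53.26 m/s
adjust_throttle(-1172): rpm ← 6534 -1172 = 5362
adjust_throttle(-995): rpm ← 5362 -995 = 4367
adjust_throttle(+1602): rpm ← 4367 +1602 = 5969
adjust_throttle(+933): rpm ← 5969 +933 = 6902
final state: V = 53.26 m/s, rpm = 6902 → n = rpm/60 = 115.033333 rev/s
J = V / (n·D) = 53.26 / (115.033333 × 2.858) = 0.162000
regime bands: climb J<0.3532 | cruise [0.3532, 0.7064) | windmill J≥0.7064
J = 0.1620 → climb

J = 0.1620, regime = climb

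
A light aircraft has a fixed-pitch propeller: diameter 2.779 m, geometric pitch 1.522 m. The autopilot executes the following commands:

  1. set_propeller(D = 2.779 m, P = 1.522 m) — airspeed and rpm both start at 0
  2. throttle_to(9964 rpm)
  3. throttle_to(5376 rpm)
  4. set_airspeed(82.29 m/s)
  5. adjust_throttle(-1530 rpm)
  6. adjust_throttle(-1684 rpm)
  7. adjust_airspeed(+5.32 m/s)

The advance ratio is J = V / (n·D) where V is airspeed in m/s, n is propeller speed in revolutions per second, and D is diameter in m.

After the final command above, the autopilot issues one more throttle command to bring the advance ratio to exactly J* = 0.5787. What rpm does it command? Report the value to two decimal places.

rpm = 3268.61

set_propeller: D = 2.779 m, P = 1.522 m (p = P/D = 0.547679); state ← (V=0, rpm=0)
throttle_to(9964): rpm ← 9964
throttle_to(5376): rpm ← 5376
set_airspeed(82.29): V ← 82.29 m/s
adjust_throttle(-1530): rpm ← 5376 -1530 = 3846
adjust_throttle(-1684): rpm ← 3846 -1684 = 2162
adjust_airspeed(+5.32): V ← 82.29 +5.32 = 87.61 m/s
final state: V = 87.61 m/s, rpm = 2162 → n = rpm/60 = 36.033333 rev/s
target J* = 0.5787; solve J* = V/(n·D) for n: n = V/(J*·D) = 87.61/(0.5787 × 2.779) = 54.476808 rev/s
rpm = 60·n = 3268.608469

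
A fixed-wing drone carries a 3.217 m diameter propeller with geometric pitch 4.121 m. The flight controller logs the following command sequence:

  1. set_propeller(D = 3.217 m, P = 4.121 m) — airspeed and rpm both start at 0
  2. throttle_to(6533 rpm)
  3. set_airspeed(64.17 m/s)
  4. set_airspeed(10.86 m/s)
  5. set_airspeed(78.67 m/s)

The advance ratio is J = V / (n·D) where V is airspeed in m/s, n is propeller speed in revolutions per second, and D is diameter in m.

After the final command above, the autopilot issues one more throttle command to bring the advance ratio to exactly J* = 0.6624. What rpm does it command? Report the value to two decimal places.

rpm = 2215.08

set_propeller: D = 3.217 m, P = 4.121 m (p = P/D = 1.281007); state ← (V=0, rpm=0)
throttle_to(6533): rpm ← 6533
set_airspeed(64.17): V ← 64.17 m/s
set_airspeed(10.86): V ← 10.86 m/s
set_airspeed(78.67): V ← 78.67 m/s
final state: V = 78.67 m/s, rpm = 6533 → n = rpm/60 = 108.883333 rev/s
target J* = 0.6624; solve J* = V/(n·D) for n: n = V/(J*·D) = 78.67/(0.6624 × 3.217) = 36.917966 rev/s
rpm = 60·n = 2215.077960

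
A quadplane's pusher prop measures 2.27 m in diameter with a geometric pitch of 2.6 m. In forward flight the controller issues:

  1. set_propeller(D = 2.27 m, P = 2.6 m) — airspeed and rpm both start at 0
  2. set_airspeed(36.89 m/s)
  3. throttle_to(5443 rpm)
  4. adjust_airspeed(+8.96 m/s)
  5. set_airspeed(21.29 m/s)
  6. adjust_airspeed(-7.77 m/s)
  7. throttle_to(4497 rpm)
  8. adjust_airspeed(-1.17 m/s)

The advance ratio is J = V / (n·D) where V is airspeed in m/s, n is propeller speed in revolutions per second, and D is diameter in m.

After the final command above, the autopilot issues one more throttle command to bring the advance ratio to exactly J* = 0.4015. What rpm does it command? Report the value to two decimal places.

rpm = 813.03

set_propeller: D = 2.27 m, P = 2.6 m (p = P/D = 1.145374); state ← (V=0, rpm=0)
set_airspeed(36.89): V ← 36.89 m/s
throttle_to(5443): rpm ← 5443
adjust_airspeed(+8.96): V ← 36.89 +8.96 = 45.85 m/s
set_airspeed(21.29): V ← 21.29 m/s
adjust_airspeed(-7.77): V ← 21.29 -7.77 = 13.52 m/s
throttle_to(4497): rpm ← 4497
adjust_airspeed(-1.17): V ← 13.52 -1.17 = 12.35 m/s
final state: V = 12.35 m/s, rpm = 4497 → n = rpm/60 = 74.950000 rev/s
target J* = 0.4015; solve J* = V/(n·D) for n: n = V/(J*·D) = 12.35/(0.4015 × 2.27) = 13.550507 rev/s
rpm = 60·n = 813.030431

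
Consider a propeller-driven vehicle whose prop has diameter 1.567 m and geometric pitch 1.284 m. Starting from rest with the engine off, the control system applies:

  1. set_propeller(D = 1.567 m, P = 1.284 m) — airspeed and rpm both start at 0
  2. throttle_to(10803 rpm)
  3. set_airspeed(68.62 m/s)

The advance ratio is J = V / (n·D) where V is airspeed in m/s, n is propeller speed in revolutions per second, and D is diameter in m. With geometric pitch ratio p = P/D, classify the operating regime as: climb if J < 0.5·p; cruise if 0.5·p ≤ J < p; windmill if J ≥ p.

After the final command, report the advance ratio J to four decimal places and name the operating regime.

J = 0.2432, regime = climb

set_propeller: D = 1.567 m, P = 1.284 m (p = P/D = 0.819400); state ← (V=0, rpm=0)
throttle_to(10803): rpm ← 10803
set_airspeed(68.62): V ← 68.62 m/s
final state: V = 68.62 m/s, rpm = 10803 → n = rpm/60 = 180.050000 rev/s
J = V / (n·D) = 68.62 / (180.050000 × 1.567) = 0.243214
regime bands: climb J<0.4097 | cruise [0.4097, 0.8194) | windmill J≥0.8194
J = 0.2432 → climb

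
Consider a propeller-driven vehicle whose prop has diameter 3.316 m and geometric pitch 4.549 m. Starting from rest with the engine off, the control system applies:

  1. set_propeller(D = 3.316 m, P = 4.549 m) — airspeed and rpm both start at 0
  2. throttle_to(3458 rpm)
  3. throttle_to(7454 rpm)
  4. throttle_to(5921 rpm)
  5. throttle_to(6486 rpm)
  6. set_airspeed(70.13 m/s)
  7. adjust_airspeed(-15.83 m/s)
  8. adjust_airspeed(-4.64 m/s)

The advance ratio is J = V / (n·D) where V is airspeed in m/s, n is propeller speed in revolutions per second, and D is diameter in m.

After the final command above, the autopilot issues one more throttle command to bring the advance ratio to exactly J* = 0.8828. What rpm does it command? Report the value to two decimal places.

set_propeller: D = 3.316 m, P = 4.549 m (p = P/D = 1.371834); state ← (V=0, rpm=0)
throttle_to(3458): rpm ← 3458
throttle_to(7454): rpm ← 7454
throttle_to(5921): rpm ← 5921
throttle_to(6486): rpm ← 6486
set_airspeed(70.13): V ← 70.13 m/s
adjust_airspeed(-15.83): V ← 70.13 -15.83 = 54.3 m/s
adjust_airspeed(-4.64): V ← 54.3 -4.64 = 49.66 m/s
final state: V = 49.66 m/s, rpm = 6486 → n = rpm/60 = 108.100000 rev/s
target J* = 0.8828; solve J* = V/(n·D) for n: n = V/(J*·D) = 49.66/(0.8828 × 3.316) = 16.964063 rev/s
rpm = 60·n = 1017.843762

rpm = 1017.84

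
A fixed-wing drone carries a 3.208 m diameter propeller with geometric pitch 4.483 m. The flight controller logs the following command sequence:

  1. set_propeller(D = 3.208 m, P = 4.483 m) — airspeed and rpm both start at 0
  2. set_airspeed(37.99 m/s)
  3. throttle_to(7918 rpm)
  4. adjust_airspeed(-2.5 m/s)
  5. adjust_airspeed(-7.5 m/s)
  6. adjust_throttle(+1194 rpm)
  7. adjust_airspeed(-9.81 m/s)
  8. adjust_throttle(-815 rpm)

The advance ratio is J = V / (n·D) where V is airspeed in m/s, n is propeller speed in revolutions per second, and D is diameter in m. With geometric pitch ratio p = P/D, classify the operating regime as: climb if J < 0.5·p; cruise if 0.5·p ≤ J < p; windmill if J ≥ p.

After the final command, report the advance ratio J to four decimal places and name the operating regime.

set_propeller: D = 3.208 m, P = 4.483 m (p = P/D = 1.397444); state ← (V=0, rpm=0)
set_airspeed(37.99): V ← 37.99 m/s
throttle_to(7918): rpm ← 7918
adjust_airspeed(-2.5): V ← 37.99 -2.5 = 35.49 m/s
adjust_airspeed(-7.5): V ← 35.49 -7.5 = 27.99 m/s
adjust_throttle(+1194): rpm ← 7918 +1194 = 9112
adjust_airspeed(-9.81): V ← 27.99 -9.81 = 18.18 m/s
adjust_throttle(-815): rpm ← 9112 -815 = 8297
final state: V = 18.18 m/s, rpm = 8297 → n = rpm/60 = 138.283333 rev/s
J = V / (n·D) = 18.18 / (138.283333 × 3.208) = 0.040982
regime bands: climb J<0.6987 | cruise [0.6987, 1.3974) | windmill J≥1.3974
J = 0.0410 → climb

J = 0.0410, regime = climb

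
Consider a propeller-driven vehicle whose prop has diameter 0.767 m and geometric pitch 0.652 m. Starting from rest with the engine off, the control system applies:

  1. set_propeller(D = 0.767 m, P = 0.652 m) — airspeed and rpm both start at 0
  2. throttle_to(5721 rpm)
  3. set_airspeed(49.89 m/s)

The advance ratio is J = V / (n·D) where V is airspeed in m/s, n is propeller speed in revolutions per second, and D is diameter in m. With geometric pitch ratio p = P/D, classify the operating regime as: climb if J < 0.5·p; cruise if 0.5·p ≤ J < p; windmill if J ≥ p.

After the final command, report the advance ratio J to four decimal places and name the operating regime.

J = 0.6822, regime = cruise

set_propeller: D = 0.767 m, P = 0.652 m (p = P/D = 0.850065); state ← (V=0, rpm=0)
throttle_to(5721): rpm ← 5721
set_airspeed(49.89): V ← 49.89 m/s
final state: V = 49.89 m/s, rpm = 5721 → n = rpm/60 = 95.350000 rev/s
J = V / (n·D) = 49.89 / (95.350000 × 0.767) = 0.682178
regime bands: climb J<0.4250 | cruise [0.4250, 0.8501) | windmill J≥0.8501
J = 0.6822 → cruise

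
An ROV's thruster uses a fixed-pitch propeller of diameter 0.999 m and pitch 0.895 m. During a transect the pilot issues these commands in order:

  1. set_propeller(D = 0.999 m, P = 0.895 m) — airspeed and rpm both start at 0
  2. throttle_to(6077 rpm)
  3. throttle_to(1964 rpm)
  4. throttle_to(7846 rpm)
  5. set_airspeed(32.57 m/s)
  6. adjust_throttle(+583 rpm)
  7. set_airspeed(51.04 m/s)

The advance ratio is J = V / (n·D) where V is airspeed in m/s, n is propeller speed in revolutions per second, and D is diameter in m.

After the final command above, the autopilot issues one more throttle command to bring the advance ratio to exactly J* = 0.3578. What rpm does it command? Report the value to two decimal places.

rpm = 8567.54

set_propeller: D = 0.999 m, P = 0.895 m (p = P/D = 0.895896); state ← (V=0, rpm=0)
throttle_to(6077): rpm ← 6077
throttle_to(1964): rpm ← 1964
throttle_to(7846): rpm ← 7846
set_airspeed(32.57): V ← 32.57 m/s
adjust_throttle(+583): rpm ← 7846 +583 = 8429
set_airspeed(51.04): V ← 51.04 m/s
final state: V = 51.04 m/s, rpm = 8429 → n = rpm/60 = 140.483333 rev/s
target J* = 0.3578; solve J* = V/(n·D) for n: n = V/(J*·D) = 51.04/(0.3578 × 0.999) = 142.792317 rev/s
rpm = 60·n = 8567.539031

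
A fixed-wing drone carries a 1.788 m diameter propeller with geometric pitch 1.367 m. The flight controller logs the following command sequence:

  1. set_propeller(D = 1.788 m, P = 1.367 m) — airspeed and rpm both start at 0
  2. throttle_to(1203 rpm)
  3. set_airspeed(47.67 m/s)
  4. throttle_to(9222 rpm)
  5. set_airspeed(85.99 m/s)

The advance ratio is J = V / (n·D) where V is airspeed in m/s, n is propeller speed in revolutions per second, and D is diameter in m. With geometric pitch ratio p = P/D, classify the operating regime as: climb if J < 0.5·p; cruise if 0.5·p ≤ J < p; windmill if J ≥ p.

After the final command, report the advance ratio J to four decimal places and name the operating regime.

set_propeller: D = 1.788 m, P = 1.367 m (p = P/D = 0.764541); state ← (V=0, rpm=0)
throttle_to(1203): rpm ← 1203
set_airspeed(47.67): V ← 47.67 m/s
throttle_to(9222): rpm ← 9222
set_airspeed(85.99): V ← 85.99 m/s
final state: V = 85.99 m/s, rpm = 9222 → n = rpm/60 = 153.700000 rev/s
J = V / (n·D) = 85.99 / (153.700000 × 1.788) = 0.312901
regime bands: climb J<0.3823 | cruise [0.3823, 0.7645) | windmill J≥0.7645
J = 0.3129 → climb

J = 0.3129, regime = climb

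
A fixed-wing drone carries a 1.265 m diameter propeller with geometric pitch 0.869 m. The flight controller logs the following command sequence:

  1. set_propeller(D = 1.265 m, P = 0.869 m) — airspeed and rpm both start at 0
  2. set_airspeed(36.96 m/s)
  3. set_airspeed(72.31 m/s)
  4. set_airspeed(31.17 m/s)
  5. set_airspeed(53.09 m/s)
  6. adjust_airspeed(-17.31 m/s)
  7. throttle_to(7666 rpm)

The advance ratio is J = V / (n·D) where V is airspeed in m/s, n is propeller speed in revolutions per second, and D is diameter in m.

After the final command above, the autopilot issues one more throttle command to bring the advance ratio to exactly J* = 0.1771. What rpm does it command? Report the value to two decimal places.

rpm = 9582.58

set_propeller: D = 1.265 m, P = 0.869 m (p = P/D = 0.686957); state ← (V=0, rpm=0)
set_airspeed(36.96): V ← 36.96 m/s
set_airspeed(72.31): V ← 72.31 m/s
set_airspeed(31.17): V ← 31.17 m/s
set_airspeed(53.09): V ← 53.09 m/s
adjust_airspeed(-17.31): V ← 53.09 -17.31 = 35.78 m/s
throttle_to(7666): rpm ← 7666
final state: V = 35.78 m/s, rpm = 7666 → n = rpm/60 = 127.766667 rev/s
target J* = 0.1771; solve J* = V/(n·D) for n: n = V/(J*·D) = 35.78/(0.1771 × 1.265) = 159.709684 rev/s
rpm = 60·n = 9582.581021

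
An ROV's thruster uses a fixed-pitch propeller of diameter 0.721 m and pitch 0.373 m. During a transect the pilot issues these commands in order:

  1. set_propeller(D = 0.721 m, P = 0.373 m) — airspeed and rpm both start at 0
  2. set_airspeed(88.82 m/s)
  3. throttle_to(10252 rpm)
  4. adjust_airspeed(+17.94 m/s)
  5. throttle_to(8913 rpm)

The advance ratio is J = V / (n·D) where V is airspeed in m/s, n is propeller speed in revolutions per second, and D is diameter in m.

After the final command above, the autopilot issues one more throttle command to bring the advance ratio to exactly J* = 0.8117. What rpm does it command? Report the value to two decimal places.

set_propeller: D = 0.721 m, P = 0.373 m (p = P/D = 0.517337); state ← (V=0, rpm=0)
set_airspeed(88.82): V ← 88.82 m/s
throttle_to(10252): rpm ← 10252
adjust_airspeed(+17.94): V ← 88.82 +17.94 = 106.76 m/s
throttle_to(8913): rpm ← 8913
final state: V = 106.76 m/s, rpm = 8913 → n = rpm/60 = 148.550000 rev/s
target J* = 0.8117; solve J* = V/(n·D) for n: n = V/(J*·D) = 106.76/(0.8117 × 0.721) = 182.422227 rev/s
rpm = 60·n = 10945.333649

rpm = 10945.33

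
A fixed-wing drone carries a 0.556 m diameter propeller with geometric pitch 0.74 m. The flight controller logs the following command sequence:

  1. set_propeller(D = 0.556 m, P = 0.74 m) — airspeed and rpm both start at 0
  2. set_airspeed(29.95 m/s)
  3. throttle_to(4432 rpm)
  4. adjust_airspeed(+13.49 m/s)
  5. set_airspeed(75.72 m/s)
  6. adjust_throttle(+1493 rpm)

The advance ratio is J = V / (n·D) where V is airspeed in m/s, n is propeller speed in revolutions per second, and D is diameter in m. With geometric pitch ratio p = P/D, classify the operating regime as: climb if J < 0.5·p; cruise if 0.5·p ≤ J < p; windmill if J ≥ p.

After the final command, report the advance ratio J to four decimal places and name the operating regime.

J = 1.3791, regime = windmill

set_propeller: D = 0.556 m, P = 0.74 m (p = P/D = 1.330935); state ← (V=0, rpm=0)
set_airspeed(29.95): V ← 29.95 m/s
throttle_to(4432): rpm ← 4432
adjust_airspeed(+13.49): V ← 29.95 +13.49 = 43.44 m/s
set_airspeed(75.72): V ← 75.72 m/s
adjust_throttle(+1493): rpm ← 4432 +1493 = 5925
final state: V = 75.72 m/s, rpm = 5925 → n = rpm/60 = 98.750000 rev/s
J = V / (n·D) = 75.72 / (98.750000 × 0.556) = 1.379109
regime bands: climb J<0.6655 | cruise [0.6655, 1.3309) | windmill J≥1.3309
J = 1.3791 → windmill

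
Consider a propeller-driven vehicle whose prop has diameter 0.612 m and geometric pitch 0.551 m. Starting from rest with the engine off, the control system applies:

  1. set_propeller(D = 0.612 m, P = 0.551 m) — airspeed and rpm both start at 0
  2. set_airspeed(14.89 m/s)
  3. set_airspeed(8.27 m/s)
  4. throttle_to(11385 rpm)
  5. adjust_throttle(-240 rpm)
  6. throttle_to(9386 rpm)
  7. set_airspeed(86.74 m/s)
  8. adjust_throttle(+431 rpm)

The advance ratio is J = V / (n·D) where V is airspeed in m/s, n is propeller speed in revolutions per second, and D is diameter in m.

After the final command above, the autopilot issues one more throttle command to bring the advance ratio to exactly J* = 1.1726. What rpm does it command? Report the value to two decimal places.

rpm = 7252.19

set_propeller: D = 0.612 m, P = 0.551 m (p = P/D = 0.900327); state ← (V=0, rpm=0)
set_airspeed(14.89): V ← 14.89 m/s
set_airspeed(8.27): V ← 8.27 m/s
throttle_to(11385): rpm ← 11385
adjust_throttle(-240): rpm ← 11385 -240 = 11145
throttle_to(9386): rpm ← 9386
set_airspeed(86.74): V ← 86.74 m/s
adjust_throttle(+431): rpm ← 9386 +431 = 9817
final state: V = 86.74 m/s, rpm = 9817 → n = rpm/60 = 163.616667 rev/s
target J* = 1.1726; solve J* = V/(n·D) for n: n = V/(J*·D) = 86.74/(1.1726 × 0.612) = 120.869884 rev/s
rpm = 60·n = 7252.193048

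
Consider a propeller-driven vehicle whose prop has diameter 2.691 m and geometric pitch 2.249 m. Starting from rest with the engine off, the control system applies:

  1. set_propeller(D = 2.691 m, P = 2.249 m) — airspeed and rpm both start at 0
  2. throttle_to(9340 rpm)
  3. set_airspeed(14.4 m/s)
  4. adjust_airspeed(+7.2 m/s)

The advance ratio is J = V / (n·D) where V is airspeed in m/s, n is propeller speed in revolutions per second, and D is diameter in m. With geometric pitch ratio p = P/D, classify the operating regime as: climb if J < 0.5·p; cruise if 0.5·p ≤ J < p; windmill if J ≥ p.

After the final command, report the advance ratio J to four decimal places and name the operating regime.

set_propeller: D = 2.691 m, P = 2.249 m (p = P/D = 0.835749); state ← (V=0, rpm=0)
throttle_to(9340): rpm ← 9340
set_airspeed(14.4): V ← 14.4 m/s
adjust_airspeed(+7.2): V ← 14.4 +7.2 = 21.6 m/s
final state: V = 21.6 m/s, rpm = 9340 → n = rpm/60 = 155.666667 rev/s
J = V / (n·D) = 21.6 / (155.666667 × 2.691) = 0.051564
regime bands: climb J<0.4179 | cruise [0.4179, 0.8357) | windmill J≥0.8357
J = 0.0516 → climb

J = 0.0516, regime = climb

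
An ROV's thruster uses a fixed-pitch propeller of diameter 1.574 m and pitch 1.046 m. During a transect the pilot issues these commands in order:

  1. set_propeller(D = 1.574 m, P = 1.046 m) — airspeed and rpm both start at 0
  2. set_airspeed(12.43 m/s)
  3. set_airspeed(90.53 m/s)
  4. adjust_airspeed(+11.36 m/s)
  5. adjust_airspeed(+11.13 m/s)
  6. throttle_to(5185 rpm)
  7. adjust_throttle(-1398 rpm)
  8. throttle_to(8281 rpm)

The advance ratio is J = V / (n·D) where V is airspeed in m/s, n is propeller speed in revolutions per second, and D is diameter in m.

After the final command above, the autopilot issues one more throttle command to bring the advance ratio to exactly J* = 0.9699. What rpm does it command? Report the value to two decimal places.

set_propeller: D = 1.574 m, P = 1.046 m (p = P/D = 0.664549); state ← (V=0, rpm=0)
set_airspeed(12.43): V ← 12.43 m/s
set_airspeed(90.53): V ← 90.53 m/s
adjust_airspeed(+11.36): V ← 90.53 +11.36 = 101.89 m/s
adjust_airspeed(+11.13): V ← 101.89 +11.13 = 113.02 m/s
throttle_to(5185): rpm ← 5185
adjust_throttle(-1398): rpm ← 5185 -1398 = 3787
throttle_to(8281): rpm ← 8281
final state: V = 113.02 m/s, rpm = 8281 → n = rpm/60 = 138.016667 rev/s
target J* = 0.9699; solve J* = V/(n·D) for n: n = V/(J*·D) = 113.02/(0.9699 × 1.574) = 74.032705 rev/s
rpm = 60·n = 4441.962277

rpm = 4441.96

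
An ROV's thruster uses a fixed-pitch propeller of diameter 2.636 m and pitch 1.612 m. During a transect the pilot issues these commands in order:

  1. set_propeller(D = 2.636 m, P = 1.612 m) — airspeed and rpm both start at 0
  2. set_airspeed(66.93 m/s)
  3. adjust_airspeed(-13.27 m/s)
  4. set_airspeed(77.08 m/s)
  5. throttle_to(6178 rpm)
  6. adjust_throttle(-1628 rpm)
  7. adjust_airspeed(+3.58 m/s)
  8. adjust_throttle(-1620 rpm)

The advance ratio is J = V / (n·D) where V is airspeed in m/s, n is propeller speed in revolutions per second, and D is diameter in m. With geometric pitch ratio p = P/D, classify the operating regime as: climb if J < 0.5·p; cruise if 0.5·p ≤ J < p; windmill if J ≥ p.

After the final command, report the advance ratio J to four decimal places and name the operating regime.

J = 0.6266, regime = windmill

set_propeller: D = 2.636 m, P = 1.612 m (p = P/D = 0.611533); state ← (V=0, rpm=0)
set_airspeed(66.93): V ← 66.93 m/s
adjust_airspeed(-13.27): V ← 66.93 -13.27 = 53.66 m/s
set_airspeed(77.08): V ← 77.08 m/s
throttle_to(6178): rpm ← 6178
adjust_throttle(-1628): rpm ← 6178 -1628 = 4550
adjust_airspeed(+3.58): V ← 77.08 +3.58 = 80.66 m/s
adjust_throttle(-1620): rpm ← 4550 -1620 = 2930
final state: V = 80.66 m/s, rpm = 2930 → n = rpm/60 = 48.833333 rev/s
J = V / (n·D) = 80.66 / (48.833333 × 2.636) = 0.626609
regime bands: climb J<0.3058 | cruise [0.3058, 0.6115) | windmill J≥0.6115
J = 0.6266 → windmill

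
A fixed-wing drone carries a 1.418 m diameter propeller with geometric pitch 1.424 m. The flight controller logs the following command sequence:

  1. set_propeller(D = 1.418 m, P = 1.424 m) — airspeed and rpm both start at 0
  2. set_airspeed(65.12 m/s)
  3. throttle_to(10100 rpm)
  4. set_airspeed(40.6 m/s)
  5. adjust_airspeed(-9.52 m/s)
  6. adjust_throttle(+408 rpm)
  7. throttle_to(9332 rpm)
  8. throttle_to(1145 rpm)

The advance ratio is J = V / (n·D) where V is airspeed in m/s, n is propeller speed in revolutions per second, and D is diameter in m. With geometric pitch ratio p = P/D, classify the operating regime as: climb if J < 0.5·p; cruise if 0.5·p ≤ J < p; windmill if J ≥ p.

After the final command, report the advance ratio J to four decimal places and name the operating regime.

J = 1.1486, regime = windmill

set_propeller: D = 1.418 m, P = 1.424 m (p = P/D = 1.004231); state ← (V=0, rpm=0)
set_airspeed(65.12): V ← 65.12 m/s
throttle_to(10100): rpm ← 10100
set_airspeed(40.6): V ← 40.6 m/s
adjust_airspeed(-9.52): V ← 40.6 -9.52 = 31.08 m/s
adjust_throttle(+408): rpm ← 10100 +408 = 10508
throttle_to(9332): rpm ← 9332
throttle_to(1145): rpm ← 1145
final state: V = 31.08 m/s, rpm = 1145 → n = rpm/60 = 19.083333 rev/s
J = V / (n·D) = 31.08 / (19.083333 × 1.418) = 1.148552
regime bands: climb J<0.5021 | cruise [0.5021, 1.0042) | windmill J≥1.0042
J = 1.1486 → windmill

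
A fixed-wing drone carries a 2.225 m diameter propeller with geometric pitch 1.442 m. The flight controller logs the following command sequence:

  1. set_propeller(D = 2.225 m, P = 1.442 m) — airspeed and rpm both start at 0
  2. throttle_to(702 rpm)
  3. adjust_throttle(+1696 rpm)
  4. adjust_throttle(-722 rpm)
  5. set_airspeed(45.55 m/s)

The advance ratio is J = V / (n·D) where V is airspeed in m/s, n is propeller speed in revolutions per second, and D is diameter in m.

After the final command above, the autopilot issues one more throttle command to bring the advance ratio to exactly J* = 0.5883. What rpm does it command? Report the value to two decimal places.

rpm = 2087.91

set_propeller: D = 2.225 m, P = 1.442 m (p = P/D = 0.648090); state ← (V=0, rpm=0)
throttle_to(702): rpm ← 702
adjust_throttle(+1696): rpm ← 702 +1696 = 2398
adjust_throttle(-722): rpm ← 2398 -722 = 1676
set_airspeed(45.55): V ← 45.55 m/s
final state: V = 45.55 m/s, rpm = 1676 → n = rpm/60 = 27.933333 rev/s
target J* = 0.5883; solve J* = V/(n·D) for n: n = V/(J*·D) = 45.55/(0.5883 × 2.225) = 34.798419 rev/s
rpm = 60·n = 2087.905162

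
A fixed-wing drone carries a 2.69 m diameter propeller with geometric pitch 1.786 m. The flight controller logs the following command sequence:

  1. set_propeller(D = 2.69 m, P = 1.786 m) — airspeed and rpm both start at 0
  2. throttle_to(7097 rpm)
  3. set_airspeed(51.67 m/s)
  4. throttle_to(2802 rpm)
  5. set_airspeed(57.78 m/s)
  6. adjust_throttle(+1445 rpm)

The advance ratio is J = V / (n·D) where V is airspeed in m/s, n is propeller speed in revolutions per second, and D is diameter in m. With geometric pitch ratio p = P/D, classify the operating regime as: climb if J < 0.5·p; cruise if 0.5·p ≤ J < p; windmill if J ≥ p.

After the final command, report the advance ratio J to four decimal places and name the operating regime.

J = 0.3035, regime = climb

set_propeller: D = 2.69 m, P = 1.786 m (p = P/D = 0.663941); state ← (V=0, rpm=0)
throttle_to(7097): rpm ← 7097
set_airspeed(51.67): V ← 51.67 m/s
throttle_to(2802): rpm ← 2802
set_airspeed(57.78): V ← 57.78 m/s
adjust_throttle(+1445): rpm ← 2802 +1445 = 4247
final state: V = 57.78 m/s, rpm = 4247 → n = rpm/60 = 70.783333 rev/s
J = V / (n·D) = 57.78 / (70.783333 × 2.69) = 0.303455
regime bands: climb J<0.3320 | cruise [0.3320, 0.6639) | windmill J≥0.6639
J = 0.3035 → climb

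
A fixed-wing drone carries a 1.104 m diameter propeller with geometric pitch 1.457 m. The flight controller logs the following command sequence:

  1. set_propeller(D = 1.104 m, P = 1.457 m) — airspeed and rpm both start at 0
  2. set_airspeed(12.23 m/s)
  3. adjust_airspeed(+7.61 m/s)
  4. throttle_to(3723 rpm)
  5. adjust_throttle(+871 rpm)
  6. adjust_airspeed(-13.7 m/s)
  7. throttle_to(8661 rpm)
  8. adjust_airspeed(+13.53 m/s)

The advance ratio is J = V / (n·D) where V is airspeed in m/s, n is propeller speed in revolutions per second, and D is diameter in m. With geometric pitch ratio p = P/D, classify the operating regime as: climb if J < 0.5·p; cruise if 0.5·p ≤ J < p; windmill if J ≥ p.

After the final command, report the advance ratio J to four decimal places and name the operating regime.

J = 0.1234, regime = climb

set_propeller: D = 1.104 m, P = 1.457 m (p = P/D = 1.319746); state ← (V=0, rpm=0)
set_airspeed(12.23): V ← 12.23 m/s
adjust_airspeed(+7.61): V ← 12.23 +7.61 = 19.84 m/s
throttle_to(3723): rpm ← 3723
adjust_throttle(+871): rpm ← 3723 +871 = 4594
adjust_airspeed(-13.7): V ← 19.84 -13.7 = 6.14 m/s
throttle_to(8661): rpm ← 8661
adjust_airspeed(+13.53): V ← 6.14 +13.53 = 19.67 m/s
final state: V = 19.67 m/s, rpm = 8661 → n = rpm/60 = 144.350000 rev/s
J = V / (n·D) = 19.67 / (144.350000 × 1.104) = 0.123429
regime bands: climb J<0.6599 | cruise [0.6599, 1.3197) | windmill J≥1.3197
J = 0.1234 → climb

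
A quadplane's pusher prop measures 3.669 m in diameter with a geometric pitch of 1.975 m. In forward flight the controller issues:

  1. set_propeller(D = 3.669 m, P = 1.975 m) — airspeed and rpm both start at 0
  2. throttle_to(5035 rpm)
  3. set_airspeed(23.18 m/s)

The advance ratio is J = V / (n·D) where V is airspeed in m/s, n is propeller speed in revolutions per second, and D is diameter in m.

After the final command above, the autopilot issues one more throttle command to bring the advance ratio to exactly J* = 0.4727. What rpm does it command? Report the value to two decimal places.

rpm = 801.92

set_propeller: D = 3.669 m, P = 1.975 m (p = P/D = 0.538294); state ← (V=0, rpm=0)
throttle_to(5035): rpm ← 5035
set_airspeed(23.18): V ← 23.18 m/s
final state: V = 23.18 m/s, rpm = 5035 → n = rpm/60 = 83.916667 rev/s
target J* = 0.4727; solve J* = V/(n·D) for n: n = V/(J*·D) = 23.18/(0.4727 × 3.669) = 13.365343 rev/s
rpm = 60·n = 801.920596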